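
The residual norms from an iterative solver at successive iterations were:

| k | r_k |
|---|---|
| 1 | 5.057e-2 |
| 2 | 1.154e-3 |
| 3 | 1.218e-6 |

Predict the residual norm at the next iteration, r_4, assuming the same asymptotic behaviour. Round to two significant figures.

First estimate the order: p ≈ ln(r_3/r_2) / ln(r_2/r_1) = ln(1.218e-6/1.154e-3)/ln(1.154e-3/5.057e-2) = ln(0.00105546)/ln(0.0228199) ≈ 1.8131.
Then r_4 ≈ r_3·(r_3/r_2)^p = 1.218e-6·(0.00105546)^1.8131 = 1.218e-6·4.01053e-06 ≈ 4.885e-12.

4.9e-12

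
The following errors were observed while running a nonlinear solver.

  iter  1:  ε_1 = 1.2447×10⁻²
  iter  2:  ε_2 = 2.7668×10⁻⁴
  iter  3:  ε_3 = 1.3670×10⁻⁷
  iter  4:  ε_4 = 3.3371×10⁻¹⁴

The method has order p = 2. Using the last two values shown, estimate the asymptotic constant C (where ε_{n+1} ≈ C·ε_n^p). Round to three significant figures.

1.79

C ≈ ε_4 / ε_3^2
  = 3.3371×10⁻¹⁴ / (1.3670×10⁻⁷)^2
  = 3.3371×10⁻¹⁴ / 1.86869e-14 ≈ 1.7858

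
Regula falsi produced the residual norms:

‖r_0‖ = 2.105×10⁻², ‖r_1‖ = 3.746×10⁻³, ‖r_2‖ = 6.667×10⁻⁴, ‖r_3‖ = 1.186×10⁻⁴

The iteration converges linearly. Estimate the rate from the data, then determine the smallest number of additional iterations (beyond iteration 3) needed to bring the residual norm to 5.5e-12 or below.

Rate ρ ≈ ‖r_3‖/‖r_2‖ = 1.186×10⁻⁴/6.667×10⁻⁴ = 0.1779.
After j more steps, ‖r_{3+j}‖ ≈ 1.186×10⁻⁴·ρ^j; need ρ^j ≤ 5.5e-12/1.186×10⁻⁴ = 4.63744e-08.
j ≥ ln(4.63744e-08)/ln(0.1779) = -16.8865/-1.72653 = 9.781.
So 10 more iterations are needed.

10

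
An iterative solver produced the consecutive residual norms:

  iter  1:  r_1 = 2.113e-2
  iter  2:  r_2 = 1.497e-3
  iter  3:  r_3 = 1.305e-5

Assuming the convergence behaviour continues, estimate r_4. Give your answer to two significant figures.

First estimate the order: p ≈ ln(r_3/r_2) / ln(r_2/r_1) = ln(1.305e-5/1.497e-3)/ln(1.497e-3/2.113e-2) = ln(0.00871743)/ln(0.0708471) ≈ 1.7915.
Then r_4 ≈ r_3·(r_3/r_2)^p = 1.305e-5·(0.00871743)^1.7915 = 1.305e-5·0.000204271 ≈ 2.666e-09.

2.7e-9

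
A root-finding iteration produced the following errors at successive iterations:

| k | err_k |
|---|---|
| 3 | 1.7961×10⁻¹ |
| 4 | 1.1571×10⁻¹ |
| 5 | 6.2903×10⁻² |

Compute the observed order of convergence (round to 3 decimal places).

1.386

p ≈ ln(err_5/err_4) / ln(err_4/err_3)
  = ln(6.2903×10⁻²/1.1571×10⁻¹) / ln(1.1571×10⁻¹/1.7961×10⁻¹)
  = ln(0.543626) / ln(0.644229)
  = -0.609494 / -0.439701 ≈ 1.386156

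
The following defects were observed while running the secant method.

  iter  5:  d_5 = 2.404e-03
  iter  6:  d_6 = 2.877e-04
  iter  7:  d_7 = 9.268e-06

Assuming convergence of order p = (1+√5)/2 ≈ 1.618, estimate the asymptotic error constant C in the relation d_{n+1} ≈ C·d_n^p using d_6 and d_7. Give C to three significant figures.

C ≈ d_7 / d_6^1.618
  = 9.268e-06 / (2.877e-04)^1.618
  = 9.268e-06 / 1.86451e-06 ≈ 4.9707

4.97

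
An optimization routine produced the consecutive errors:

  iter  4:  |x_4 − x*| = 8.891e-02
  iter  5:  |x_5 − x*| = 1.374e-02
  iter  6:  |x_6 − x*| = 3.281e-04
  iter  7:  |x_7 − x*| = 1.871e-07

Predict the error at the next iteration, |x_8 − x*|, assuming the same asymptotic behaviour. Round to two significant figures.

First estimate the order: p ≈ ln(|x_7 − x*|/|x_6 − x*|) / ln(|x_6 − x*|/|x_5 − x*|) = ln(1.871e-07/3.281e-04)/ln(3.281e-04/1.374e-02) = ln(0.000570253)/ln(0.0238792) ≈ 2.0000.
Then |x_8 − x*| ≈ |x_7 − x*|·(|x_7 − x*|/|x_6 − x*|)^p = 1.871e-07·(0.000570253)^2.0000 = 1.871e-07·3.25188e-07 ≈ 6.084e-14.

6.1e-14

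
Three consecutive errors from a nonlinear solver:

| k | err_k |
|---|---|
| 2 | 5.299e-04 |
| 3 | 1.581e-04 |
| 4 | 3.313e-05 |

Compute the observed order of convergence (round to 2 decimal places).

p ≈ ln(err_4/err_3) / ln(err_3/err_2)
  = ln(3.313e-05/1.581e-04) / ln(1.581e-04/5.299e-04)
  = ln(0.209551) / ln(0.298358)
  = -1.56279 / -1.20946 ≈ 1.29214

1.29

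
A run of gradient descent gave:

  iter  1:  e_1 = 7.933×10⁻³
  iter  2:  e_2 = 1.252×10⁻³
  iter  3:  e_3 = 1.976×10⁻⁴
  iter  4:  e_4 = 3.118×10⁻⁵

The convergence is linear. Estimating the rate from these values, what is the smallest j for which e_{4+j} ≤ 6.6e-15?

13

Rate ρ ≈ e_4/e_3 = 3.118×10⁻⁵/1.976×10⁻⁴ = 0.1578.
After j more steps, e_{4+j} ≈ 3.118×10⁻⁵·ρ^j; need ρ^j ≤ 6.6e-15/3.118×10⁻⁵ = 2.11674e-10.
j ≥ ln(2.11674e-10)/ln(0.1578) = -22.2760/-1.84643 = 12.064.
So 13 more iterations are needed.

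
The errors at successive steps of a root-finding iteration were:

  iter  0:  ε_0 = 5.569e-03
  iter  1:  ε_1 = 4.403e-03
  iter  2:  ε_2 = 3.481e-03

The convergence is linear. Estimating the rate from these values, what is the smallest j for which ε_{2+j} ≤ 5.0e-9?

58

Rate ρ ≈ ε_2/ε_1 = 3.481e-03/4.403e-03 = 0.7906.
After j more steps, ε_{2+j} ≈ 3.481e-03·ρ^j; need ρ^j ≤ 5.0e-9/3.481e-03 = 1.43637e-06.
j ≥ ln(1.43637e-06)/ln(0.7906) = -13.4534/-0.23496 = 57.258.
So 58 more iterations are needed.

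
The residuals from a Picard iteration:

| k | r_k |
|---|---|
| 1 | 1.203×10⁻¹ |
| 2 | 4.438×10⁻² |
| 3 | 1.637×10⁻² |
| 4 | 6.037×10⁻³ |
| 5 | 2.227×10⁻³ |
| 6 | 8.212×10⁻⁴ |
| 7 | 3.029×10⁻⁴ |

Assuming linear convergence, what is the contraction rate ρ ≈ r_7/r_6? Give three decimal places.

ρ ≈ r_7/r_6 = 3.029×10⁻⁴/8.212×10⁻⁴ = 0.36885

0.369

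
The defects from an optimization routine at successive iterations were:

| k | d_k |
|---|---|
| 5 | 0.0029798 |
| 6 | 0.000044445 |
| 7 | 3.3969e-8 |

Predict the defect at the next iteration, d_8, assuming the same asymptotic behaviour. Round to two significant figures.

1.6e-13

First estimate the order: p ≈ ln(d_7/d_6) / ln(d_6/d_5) = ln(3.3969e-8/0.000044445)/ln(0.000044445/0.0029798) = ln(0.000764293)/ln(0.0149154) ≈ 1.7065.
Then d_8 ≈ d_7·(d_7/d_6)^p = 3.3969e-8·(0.000764293)^1.7065 = 3.3969e-8·4.80046e-06 ≈ 1.631e-13.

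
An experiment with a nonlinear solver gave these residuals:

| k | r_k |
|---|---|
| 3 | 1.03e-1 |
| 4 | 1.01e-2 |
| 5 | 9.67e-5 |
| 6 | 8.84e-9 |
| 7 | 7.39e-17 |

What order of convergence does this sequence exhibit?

Consecutive ratios: r_7/r_6 = 7.39e-17/8.84e-9 = 8.35973e-09, r_6/r_5 = 8.84e-9/9.67e-5 = 9.14168e-05.
p ≈ ln(8.35973e-09)/ln(9.14168e-05) = -18.5998/-9.3001 ≈ 2.00.
So the convergence is quadratic (order 2).

2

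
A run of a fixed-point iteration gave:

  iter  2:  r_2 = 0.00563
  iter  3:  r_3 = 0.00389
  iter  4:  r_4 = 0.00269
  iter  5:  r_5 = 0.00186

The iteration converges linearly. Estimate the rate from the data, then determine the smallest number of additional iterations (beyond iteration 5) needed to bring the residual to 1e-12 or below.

Rate ρ ≈ r_5/r_4 = 0.00186/0.00269 = 0.6914.
After j more steps, r_{5+j} ≈ 0.00186·ρ^j; need ρ^j ≤ 1e-12/0.00186 = 5.37634e-10.
j ≥ ln(5.37634e-10)/ln(0.6914) = -21.3438/-0.36904 = 57.836.
So 58 more iterations are needed.

58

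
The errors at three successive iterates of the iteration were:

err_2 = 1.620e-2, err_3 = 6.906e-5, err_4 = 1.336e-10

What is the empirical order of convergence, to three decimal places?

2.410

p ≈ ln(err_4/err_3) / ln(err_3/err_2)
  = ln(1.336e-10/6.906e-5) / ln(6.906e-5/1.620e-2)
  = ln(1.93455e-06) / ln(0.00426296)
  = -13.155636 / -5.457792 ≈ 2.410432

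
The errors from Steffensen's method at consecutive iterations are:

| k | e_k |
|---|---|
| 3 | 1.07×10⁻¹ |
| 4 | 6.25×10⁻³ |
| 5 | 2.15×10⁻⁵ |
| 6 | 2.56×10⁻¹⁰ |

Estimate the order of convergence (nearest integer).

2

Consecutive ratios: e_6/e_5 = 2.56×10⁻¹⁰/2.15×10⁻⁵ = 1.1907e-05, e_5/e_4 = 2.15×10⁻⁵/6.25×10⁻³ = 0.00344.
p ≈ ln(1.1907e-05)/ln(0.00344) = -11.3384/-5.6723 ≈ 2.00.
So the convergence is quadratic (order 2).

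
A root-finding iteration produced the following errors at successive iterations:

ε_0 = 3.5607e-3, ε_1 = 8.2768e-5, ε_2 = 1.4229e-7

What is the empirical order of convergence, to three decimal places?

p ≈ ln(ε_2/ε_1) / ln(ε_1/ε_0)
  = ln(1.4229e-7/8.2768e-5) / ln(8.2768e-5/3.5607e-3)
  = ln(0.00171914) / ln(0.0232449)
  = -6.365931 / -3.761670 ≈ 1.692315

1.692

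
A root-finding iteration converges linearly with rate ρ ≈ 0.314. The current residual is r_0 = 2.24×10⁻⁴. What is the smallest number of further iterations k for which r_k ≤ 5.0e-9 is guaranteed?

10

After k steps, r_k ≈ 2.24×10⁻⁴·0.314^k.
Need 0.314^k ≤ 5.0e-9/2.24×10⁻⁴ = 2.23214e-05.
k ≥ ln(2.23214e-05)/ln(0.314) = -10.7100/-1.15836 = 9.246.
Smallest integer k = 10.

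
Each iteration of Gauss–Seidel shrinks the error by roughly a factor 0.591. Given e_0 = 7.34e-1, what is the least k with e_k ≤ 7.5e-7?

After k steps, e_k ≈ 7.34e-1·0.591^k.
Need 0.591^k ≤ 7.5e-7/7.34e-1 = 1.0218e-06.
k ≥ ln(1.0218e-06)/ln(0.591) = -13.7939/-0.52594 = 26.227.
Smallest integer k = 27.

27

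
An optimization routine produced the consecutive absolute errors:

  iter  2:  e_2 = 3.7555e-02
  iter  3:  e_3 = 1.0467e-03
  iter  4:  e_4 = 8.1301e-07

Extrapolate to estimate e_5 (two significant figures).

4.9e-13

First estimate the order: p ≈ ln(e_4/e_3) / ln(e_3/e_2) = ln(8.1301e-07/1.0467e-03)/ln(1.0467e-03/3.7555e-02) = ln(0.000776736)/ln(0.0278711) ≈ 2.0000.
Then e_5 ≈ e_4·(e_4/e_3)^p = 8.1301e-07·(0.000776736)^2.0000 = 8.1301e-07·6.03319e-07 ≈ 4.905e-13.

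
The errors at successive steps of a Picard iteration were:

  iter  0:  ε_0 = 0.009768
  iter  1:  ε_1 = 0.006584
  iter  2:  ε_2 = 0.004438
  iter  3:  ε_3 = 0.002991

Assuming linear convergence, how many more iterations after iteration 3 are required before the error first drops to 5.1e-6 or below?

Rate ρ ≈ ε_3/ε_2 = 0.002991/0.004438 = 0.6740.
After j more steps, ε_{3+j} ≈ 0.002991·ρ^j; need ρ^j ≤ 5.1e-6/0.002991 = 0.00170512.
j ≥ ln(0.00170512)/ln(0.6740) = -6.3741/-0.39453 = 16.156.
So 17 more iterations are needed.

17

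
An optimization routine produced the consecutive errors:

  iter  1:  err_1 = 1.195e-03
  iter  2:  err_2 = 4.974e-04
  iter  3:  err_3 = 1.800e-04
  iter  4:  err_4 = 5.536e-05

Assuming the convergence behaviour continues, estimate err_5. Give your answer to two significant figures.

First estimate the order: p ≈ ln(err_4/err_3) / ln(err_3/err_2) = ln(5.536e-05/1.800e-04)/ln(1.800e-04/4.974e-04) = ln(0.307556)/ln(0.361882) ≈ 1.1600.
Then err_5 ≈ err_4·(err_4/err_3)^p = 5.536e-05·(0.307556)^1.1600 = 5.536e-05·0.254678 ≈ 1.41e-05.

1.4e-5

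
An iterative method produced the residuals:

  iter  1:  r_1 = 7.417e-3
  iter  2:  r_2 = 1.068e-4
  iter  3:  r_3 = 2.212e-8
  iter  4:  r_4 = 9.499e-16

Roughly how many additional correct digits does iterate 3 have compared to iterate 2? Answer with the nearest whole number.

Digits gained ≈ log₁₀(r_2/r_3) = log₁₀(1.068e-4/2.212e-8) = log₁₀(4828.21) ≈ 3.684.

4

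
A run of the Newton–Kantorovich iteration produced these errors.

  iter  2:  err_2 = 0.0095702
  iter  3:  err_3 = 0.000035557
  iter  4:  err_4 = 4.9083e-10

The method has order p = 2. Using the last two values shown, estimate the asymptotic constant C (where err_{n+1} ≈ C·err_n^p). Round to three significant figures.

C ≈ err_4 / err_3^2
  = 4.9083e-10 / (0.000035557)^2
  = 4.9083e-10 / 1.2643e-09 ≈ 0.38822

0.388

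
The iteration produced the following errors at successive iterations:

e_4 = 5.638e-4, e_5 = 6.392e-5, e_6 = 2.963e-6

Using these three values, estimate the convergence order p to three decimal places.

1.411

p ≈ ln(e_6/e_5) / ln(e_5/e_4)
  = ln(2.963e-6/6.392e-5) / ln(6.392e-5/5.638e-4)
  = ln(0.0463548) / ln(0.113374)
  = -3.071430 / -2.177063 ≈ 1.410814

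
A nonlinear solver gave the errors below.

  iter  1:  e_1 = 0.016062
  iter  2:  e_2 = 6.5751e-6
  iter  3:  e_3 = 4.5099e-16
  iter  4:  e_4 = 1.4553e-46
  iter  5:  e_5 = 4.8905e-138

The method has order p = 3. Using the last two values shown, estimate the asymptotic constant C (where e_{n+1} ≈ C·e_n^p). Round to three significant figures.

1.59

C ≈ e_5 / e_4^3
  = 4.8905e-138 / (1.4553e-46)^3
  = 4.8905e-138 / 3.08218e-138 ≈ 1.5867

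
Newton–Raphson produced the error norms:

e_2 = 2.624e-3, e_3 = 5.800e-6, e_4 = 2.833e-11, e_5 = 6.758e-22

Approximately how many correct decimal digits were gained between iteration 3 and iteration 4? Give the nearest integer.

Digits gained ≈ log₁₀(e_3/e_4) = log₁₀(5.800e-6/2.833e-11) = log₁₀(204730) ≈ 5.311.

5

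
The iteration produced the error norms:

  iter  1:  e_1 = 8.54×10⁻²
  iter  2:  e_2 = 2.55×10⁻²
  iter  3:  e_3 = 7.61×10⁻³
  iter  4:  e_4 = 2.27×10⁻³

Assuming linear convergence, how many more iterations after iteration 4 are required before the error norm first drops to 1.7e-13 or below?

20

Rate ρ ≈ e_4/e_3 = 2.27×10⁻³/7.61×10⁻³ = 0.2983.
After j more steps, e_{4+j} ≈ 2.27×10⁻³·ρ^j; need ρ^j ≤ 1.7e-13/2.27×10⁻³ = 7.48899e-11.
j ≥ ln(7.48899e-11)/ln(0.2983) = -23.3150/-1.20966 = 19.274.
So 20 more iterations are needed.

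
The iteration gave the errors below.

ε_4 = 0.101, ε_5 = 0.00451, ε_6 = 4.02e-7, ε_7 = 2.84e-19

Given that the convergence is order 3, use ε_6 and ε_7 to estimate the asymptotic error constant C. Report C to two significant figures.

4.4

C ≈ ε_7 / ε_6^3
  = 2.84e-19 / (4.02e-7)^3
  = 2.84e-19 / 6.49648e-20 ≈ 4.3716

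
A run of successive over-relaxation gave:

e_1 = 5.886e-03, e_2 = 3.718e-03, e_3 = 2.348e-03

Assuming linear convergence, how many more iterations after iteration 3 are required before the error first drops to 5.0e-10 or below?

Rate ρ ≈ e_3/e_2 = 2.348e-03/3.718e-03 = 0.6315.
After j more steps, e_{3+j} ≈ 2.348e-03·ρ^j; need ρ^j ≤ 5.0e-10/2.348e-03 = 2.12947e-07.
j ≥ ln(2.12947e-07)/ln(0.6315) = -15.3622/-0.45966 = 33.421.
So 34 more iterations are needed.

34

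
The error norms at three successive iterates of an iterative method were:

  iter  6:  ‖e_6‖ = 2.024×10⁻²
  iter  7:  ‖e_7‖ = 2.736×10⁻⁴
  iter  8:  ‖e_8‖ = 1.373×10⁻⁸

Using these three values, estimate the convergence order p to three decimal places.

2.300

p ≈ ln(‖e_8‖/‖e_7‖) / ln(‖e_7‖/‖e_6‖)
  = ln(1.373×10⁻⁸/2.736×10⁻⁴) / ln(2.736×10⁻⁴/2.024×10⁻²)
  = ln(5.01827e-05) / ln(0.0135178)
  = -9.899840 / -4.303748 ≈ 2.300283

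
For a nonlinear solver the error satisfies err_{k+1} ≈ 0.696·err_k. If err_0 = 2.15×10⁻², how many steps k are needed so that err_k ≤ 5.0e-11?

55

After k steps, err_k ≈ 2.15×10⁻²·0.696^k.
Need 0.696^k ≤ 5.0e-11/2.15×10⁻² = 2.32558e-09.
k ≥ ln(2.32558e-09)/ln(0.696) = -19.8793/-0.36241 = 54.853.
Smallest integer k = 55.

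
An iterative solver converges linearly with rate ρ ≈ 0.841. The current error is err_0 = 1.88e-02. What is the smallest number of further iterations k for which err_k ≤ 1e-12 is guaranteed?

After k steps, err_k ≈ 1.88e-02·0.841^k.
Need 0.841^k ≤ 1e-12/1.88e-02 = 5.31915e-11.
k ≥ ln(5.31915e-11)/ln(0.841) = -23.6571/-0.17316 = 136.620.
Smallest integer k = 137.

137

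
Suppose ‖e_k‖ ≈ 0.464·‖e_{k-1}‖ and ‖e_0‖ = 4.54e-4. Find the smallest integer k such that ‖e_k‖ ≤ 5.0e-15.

33

After k steps, ‖e_k‖ ≈ 4.54e-4·0.464^k.
Need 0.464^k ≤ 5.0e-15/4.54e-4 = 1.10132e-11.
k ≥ ln(1.10132e-11)/ln(0.464) = -25.2319/-0.76787 = 32.860.
Smallest integer k = 33.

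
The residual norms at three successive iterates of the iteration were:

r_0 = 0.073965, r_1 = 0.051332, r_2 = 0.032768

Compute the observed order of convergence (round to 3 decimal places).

1.229

p ≈ ln(r_2/r_1) / ln(r_1/r_0)
  = ln(0.032768/0.051332) / ln(0.051332/0.073965)
  = ln(0.638354) / ln(0.694004)
  = -0.448862 / -0.365278 ≈ 1.228823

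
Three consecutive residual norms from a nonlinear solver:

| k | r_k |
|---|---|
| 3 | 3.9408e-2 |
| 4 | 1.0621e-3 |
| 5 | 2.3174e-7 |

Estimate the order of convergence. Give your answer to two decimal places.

2.33

p ≈ ln(r_5/r_4) / ln(r_4/r_3)
  = ln(2.3174e-7/1.0621e-3) / ln(1.0621e-3/3.9408e-2)
  = ln(0.00021819) / ln(0.0269514)
  = -8.43014 / -3.61372 ≈ 2.33281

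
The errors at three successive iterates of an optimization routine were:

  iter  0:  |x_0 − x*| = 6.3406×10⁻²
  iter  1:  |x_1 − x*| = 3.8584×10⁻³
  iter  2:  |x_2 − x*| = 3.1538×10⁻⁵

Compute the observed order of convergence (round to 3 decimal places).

1.717

p ≈ ln(|x_2 − x*|/|x_1 − x*|) / ln(|x_1 − x*|/|x_0 − x*|)
  = ln(3.1538×10⁻⁵/3.8584×10⁻³) / ln(3.8584×10⁻³/6.3406×10⁻²)
  = ln(0.00817385) / ln(0.0608523)
  = -4.806815 / -2.799306 ≈ 1.717145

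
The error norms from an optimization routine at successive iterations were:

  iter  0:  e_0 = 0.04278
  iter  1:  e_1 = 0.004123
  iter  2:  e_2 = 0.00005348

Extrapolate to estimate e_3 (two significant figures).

First estimate the order: p ≈ ln(e_2/e_1) / ln(e_1/e_0) = ln(0.00005348/0.004123)/ln(0.004123/0.04278) = ln(0.0129711)/ln(0.0963768) ≈ 1.8573.
Then e_3 ≈ e_2·(e_2/e_1)^p = 0.00005348·(0.0129711)^1.8573 = 0.00005348·0.000312775 ≈ 1.673e-08.

1.7e-8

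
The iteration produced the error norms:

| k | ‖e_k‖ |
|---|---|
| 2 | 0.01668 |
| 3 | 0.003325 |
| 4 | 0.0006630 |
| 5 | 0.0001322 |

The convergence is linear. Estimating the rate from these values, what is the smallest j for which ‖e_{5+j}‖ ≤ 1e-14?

15

Rate ρ ≈ ‖e_5‖/‖e_4‖ = 0.0001322/0.0006630 = 0.1994.
After j more steps, ‖e_{5+j}‖ ≈ 0.0001322·ρ^j; need ρ^j ≤ 1e-14/0.0001322 = 7.5643e-11.
j ≥ ln(7.5643e-11)/ln(0.1994) = -23.3050/-1.61244 = 14.453.
So 15 more iterations are needed.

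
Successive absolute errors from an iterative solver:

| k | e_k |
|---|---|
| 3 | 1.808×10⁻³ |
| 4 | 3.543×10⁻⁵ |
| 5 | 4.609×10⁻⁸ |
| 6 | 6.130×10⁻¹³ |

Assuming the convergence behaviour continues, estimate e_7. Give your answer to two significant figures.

First estimate the order: p ≈ ln(e_6/e_5) / ln(e_5/e_4) = ln(6.130×10⁻¹³/4.609×10⁻⁸)/ln(4.609×10⁻⁸/3.543×10⁻⁵) = ln(1.33001e-05)/ln(0.00130087) ≈ 1.6897.
Then e_7 ≈ e_6·(e_6/e_5)^p = 6.130×10⁻¹³·(1.33001e-05)^1.6897 = 6.130×10⁻¹³·5.76471e-09 ≈ 3.534e-21.

3.5e-21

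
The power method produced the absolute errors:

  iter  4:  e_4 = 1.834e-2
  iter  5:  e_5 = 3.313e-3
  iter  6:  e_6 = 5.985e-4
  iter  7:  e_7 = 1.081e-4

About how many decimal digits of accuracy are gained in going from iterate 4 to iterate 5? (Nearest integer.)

Digits gained ≈ log₁₀(e_4/e_5) = log₁₀(1.834e-2/3.313e-3) = log₁₀(5.53577) ≈ 0.743.

1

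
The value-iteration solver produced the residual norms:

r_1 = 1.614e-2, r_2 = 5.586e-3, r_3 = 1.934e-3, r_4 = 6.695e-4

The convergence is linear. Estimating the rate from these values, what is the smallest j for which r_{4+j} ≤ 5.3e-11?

Rate ρ ≈ r_4/r_3 = 6.695e-4/1.934e-3 = 0.3462.
After j more steps, r_{4+j} ≈ 6.695e-4·ρ^j; need ρ^j ≤ 5.3e-11/6.695e-4 = 7.91636e-08.
j ≥ ln(7.91636e-08)/ln(0.3462) = -16.3517/-1.06074 = 15.415.
So 16 more iterations are needed.

16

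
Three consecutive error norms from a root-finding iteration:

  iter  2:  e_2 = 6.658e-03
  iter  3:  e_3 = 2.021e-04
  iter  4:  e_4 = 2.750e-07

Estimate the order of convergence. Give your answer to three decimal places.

p ≈ ln(e_4/e_3) / ln(e_3/e_2)
  = ln(2.750e-07/2.021e-04) / ln(2.021e-04/6.658e-03)
  = ln(0.00136071) / ln(0.0303545)
  = -6.599749 / -3.494811 ≈ 1.888442

1.888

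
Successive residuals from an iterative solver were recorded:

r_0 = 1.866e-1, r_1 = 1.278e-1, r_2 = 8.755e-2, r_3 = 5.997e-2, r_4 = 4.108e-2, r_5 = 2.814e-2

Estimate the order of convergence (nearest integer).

1

Consecutive ratios: r_5/r_4 = 2.814e-2/4.108e-2 = 0.685005, r_4/r_3 = 4.108e-2/5.997e-2 = 0.685009.
p ≈ ln(0.685005)/ln(0.685009) = -0.3783/-0.3783 ≈ 1.00.
So the convergence is linear (order 1).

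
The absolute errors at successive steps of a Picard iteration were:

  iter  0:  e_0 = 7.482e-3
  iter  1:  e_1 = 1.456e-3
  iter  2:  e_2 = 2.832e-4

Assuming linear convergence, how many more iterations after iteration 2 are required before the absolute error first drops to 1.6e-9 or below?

Rate ρ ≈ e_2/e_1 = 2.832e-4/1.456e-3 = 0.1945.
After j more steps, e_{2+j} ≈ 2.832e-4·ρ^j; need ρ^j ≤ 1.6e-9/2.832e-4 = 5.64972e-06.
j ≥ ln(5.64972e-06)/ln(0.1945) = -12.0839/-1.63732 = 7.380.
So 8 more iterations are needed.

8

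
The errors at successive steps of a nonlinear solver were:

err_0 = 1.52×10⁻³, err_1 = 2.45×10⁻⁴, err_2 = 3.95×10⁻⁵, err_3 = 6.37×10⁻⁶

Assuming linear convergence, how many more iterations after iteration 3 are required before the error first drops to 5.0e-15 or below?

12

Rate ρ ≈ err_3/err_2 = 6.37×10⁻⁶/3.95×10⁻⁵ = 0.1613.
After j more steps, err_{3+j} ≈ 6.37×10⁻⁶·ρ^j; need ρ^j ≤ 5.0e-15/6.37×10⁻⁶ = 7.84929e-10.
j ≥ ln(7.84929e-10)/ln(0.1613) = -20.9654/-1.82449 = 11.491.
So 12 more iterations are needed.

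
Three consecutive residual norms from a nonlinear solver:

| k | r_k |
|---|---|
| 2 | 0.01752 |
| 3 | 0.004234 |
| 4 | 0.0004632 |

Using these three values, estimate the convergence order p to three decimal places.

1.558

p ≈ ln(r_4/r_3) / ln(r_3/r_2)
  = ln(0.0004632/0.004234) / ln(0.004234/0.01752)
  = ln(0.1094) / ln(0.241667)
  = -2.212744 / -1.420195 ≈ 1.558056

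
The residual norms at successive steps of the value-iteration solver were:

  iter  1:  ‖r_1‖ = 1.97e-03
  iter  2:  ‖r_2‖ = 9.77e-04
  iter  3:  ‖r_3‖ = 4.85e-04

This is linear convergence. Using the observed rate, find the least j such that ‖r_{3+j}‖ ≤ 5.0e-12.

27

Rate ρ ≈ ‖r_3‖/‖r_2‖ = 4.85e-04/9.77e-04 = 0.4964.
After j more steps, ‖r_{3+j}‖ ≈ 4.85e-04·ρ^j; need ρ^j ≤ 5.0e-12/4.85e-04 = 1.03093e-08.
j ≥ ln(1.03093e-08)/ln(0.4964) = -18.3902/-0.70037 = 26.258.
So 27 more iterations are needed.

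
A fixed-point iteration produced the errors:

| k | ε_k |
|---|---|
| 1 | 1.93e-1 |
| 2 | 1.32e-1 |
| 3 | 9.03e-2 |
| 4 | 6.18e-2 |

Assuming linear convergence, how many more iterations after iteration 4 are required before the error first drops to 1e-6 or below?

Rate ρ ≈ ε_4/ε_3 = 6.18e-2/9.03e-2 = 0.6844.
After j more steps, ε_{4+j} ≈ 6.18e-2·ρ^j; need ρ^j ≤ 1e-6/6.18e-2 = 1.61812e-05.
j ≥ ln(1.61812e-05)/ln(0.6844) = -11.0317/-0.37921 = 29.091.
So 30 more iterations are needed.

30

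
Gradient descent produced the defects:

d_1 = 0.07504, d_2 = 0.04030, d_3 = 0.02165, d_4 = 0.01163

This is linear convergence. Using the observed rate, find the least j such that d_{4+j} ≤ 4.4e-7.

17

Rate ρ ≈ d_4/d_3 = 0.01163/0.02165 = 0.5372.
After j more steps, d_{4+j} ≈ 0.01163·ρ^j; need ρ^j ≤ 4.4e-7/0.01163 = 3.78332e-05.
j ≥ ln(3.78332e-05)/ln(0.5372) = -10.1823/-0.62138 = 16.387.
So 17 more iterations are needed.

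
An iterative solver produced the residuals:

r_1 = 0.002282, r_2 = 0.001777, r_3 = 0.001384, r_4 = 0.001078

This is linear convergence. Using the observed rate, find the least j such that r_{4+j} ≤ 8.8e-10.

57

Rate ρ ≈ r_4/r_3 = 0.001078/0.001384 = 0.7789.
After j more steps, r_{4+j} ≈ 0.001078·ρ^j; need ρ^j ≤ 8.8e-10/0.001078 = 8.16327e-07.
j ≥ ln(8.16327e-07)/ln(0.7789) = -14.0185/-0.24987 = 56.103.
So 57 more iterations are needed.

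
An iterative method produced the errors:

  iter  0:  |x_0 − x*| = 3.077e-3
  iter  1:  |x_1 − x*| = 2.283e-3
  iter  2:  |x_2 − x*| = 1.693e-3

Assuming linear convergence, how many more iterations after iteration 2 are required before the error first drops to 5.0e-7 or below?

Rate ρ ≈ |x_2 − x*|/|x_1 − x*| = 1.693e-3/2.283e-3 = 0.7416.
After j more steps, |x_{2+j} − x*| ≈ 1.693e-3·ρ^j; need ρ^j ≤ 5.0e-7/1.693e-3 = 0.000295334.
j ≥ ln(0.000295334)/ln(0.7416) = -8.1274/-0.29895 = 27.186.
So 28 more iterations are needed.

28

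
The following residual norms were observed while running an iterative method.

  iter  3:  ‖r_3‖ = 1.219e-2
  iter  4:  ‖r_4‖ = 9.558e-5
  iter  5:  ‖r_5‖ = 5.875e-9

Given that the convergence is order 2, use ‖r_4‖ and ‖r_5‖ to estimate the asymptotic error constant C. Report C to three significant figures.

C ≈ ‖r_5‖ / ‖r_4‖^2
  = 5.875e-9 / (9.558e-5)^2
  = 5.875e-9 / 9.13554e-09 ≈ 0.64309

0.643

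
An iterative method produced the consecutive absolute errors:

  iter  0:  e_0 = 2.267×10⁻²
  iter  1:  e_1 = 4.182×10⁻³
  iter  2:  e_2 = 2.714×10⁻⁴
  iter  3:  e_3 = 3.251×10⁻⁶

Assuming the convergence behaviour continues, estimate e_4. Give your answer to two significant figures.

2.5e-9

First estimate the order: p ≈ ln(e_3/e_2) / ln(e_2/e_1) = ln(3.251×10⁻⁶/2.714×10⁻⁴)/ln(2.714×10⁻⁴/4.182×10⁻³) = ln(0.0119786)/ln(0.0648972) ≈ 1.6178.
Then e_4 ≈ e_3·(e_3/e_2)^p = 3.251×10⁻⁶·(0.0119786)^1.6178 = 3.251×10⁻⁶·0.000778476 ≈ 2.531e-09.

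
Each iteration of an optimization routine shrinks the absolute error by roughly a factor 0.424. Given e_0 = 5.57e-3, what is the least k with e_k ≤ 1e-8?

After k steps, e_k ≈ 5.57e-3·0.424^k.
Need 0.424^k ≤ 1e-8/5.57e-3 = 1.79533e-06.
k ≥ ln(1.79533e-06)/ln(0.424) = -13.2303/-0.85802 = 15.420.
Smallest integer k = 16.

16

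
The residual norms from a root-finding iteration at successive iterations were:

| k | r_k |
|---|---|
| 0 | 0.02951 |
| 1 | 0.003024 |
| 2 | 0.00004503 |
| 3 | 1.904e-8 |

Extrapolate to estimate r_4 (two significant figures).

First estimate the order: p ≈ ln(r_3/r_2) / ln(r_2/r_1) = ln(1.904e-8/0.00004503)/ln(0.00004503/0.003024) = ln(0.000422829)/ln(0.0148909) ≈ 1.8466.
Then r_4 ≈ r_3·(r_3/r_2)^p = 1.904e-8·(0.000422829)^1.8466 = 1.904e-8·5.88675e-07 ≈ 1.121e-14.

1.1e-14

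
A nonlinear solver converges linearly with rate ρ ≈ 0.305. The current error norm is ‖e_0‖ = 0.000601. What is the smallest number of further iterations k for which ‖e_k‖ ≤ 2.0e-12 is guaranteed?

After k steps, ‖e_k‖ ≈ 0.000601·0.305^k.
Need 0.305^k ≤ 2.0e-12/0.000601 = 3.32779e-09.
k ≥ ln(3.32779e-09)/ln(0.305) = -19.5210/-1.18744 = 16.440.
Smallest integer k = 17.

17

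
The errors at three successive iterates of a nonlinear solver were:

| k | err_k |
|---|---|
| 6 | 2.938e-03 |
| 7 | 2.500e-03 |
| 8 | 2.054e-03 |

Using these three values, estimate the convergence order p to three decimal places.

1.217

p ≈ ln(err_8/err_7) / ln(err_7/err_6)
  = ln(2.054e-03/2.500e-03) / ln(2.500e-03/2.938e-03)
  = ln(0.8216) / ln(0.850919)
  = -0.196502 / -0.161438 ≈ 1.217198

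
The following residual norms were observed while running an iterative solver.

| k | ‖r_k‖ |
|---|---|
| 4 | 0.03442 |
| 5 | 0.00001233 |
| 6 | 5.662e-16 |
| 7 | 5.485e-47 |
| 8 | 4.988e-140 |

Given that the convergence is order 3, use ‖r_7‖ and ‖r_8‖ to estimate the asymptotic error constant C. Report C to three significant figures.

0.302

C ≈ ‖r_8‖ / ‖r_7‖^3
  = 4.988e-140 / (5.485e-47)^3
  = 4.988e-140 / 1.65017e-139 ≈ 0.30227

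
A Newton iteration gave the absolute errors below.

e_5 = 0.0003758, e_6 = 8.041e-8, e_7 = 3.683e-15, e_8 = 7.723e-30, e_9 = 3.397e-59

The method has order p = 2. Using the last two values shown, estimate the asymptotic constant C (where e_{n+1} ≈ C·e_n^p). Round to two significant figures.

0.57

C ≈ e_9 / e_8^2
  = 3.397e-59 / (7.723e-30)^2
  = 3.397e-59 / 5.96447e-59 ≈ 0.56954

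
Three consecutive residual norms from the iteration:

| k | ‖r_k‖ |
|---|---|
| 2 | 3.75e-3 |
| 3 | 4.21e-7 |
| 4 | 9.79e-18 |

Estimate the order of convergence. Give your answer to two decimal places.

2.69

p ≈ ln(‖r_4‖/‖r_3‖) / ln(‖r_3‖/‖r_2‖)
  = ln(9.79e-18/4.21e-7) / ln(4.21e-7/3.75e-3)
  = ln(2.32542e-11) / ln(0.000112267)
  = -24.48454 / -9.09463 ≈ 2.69220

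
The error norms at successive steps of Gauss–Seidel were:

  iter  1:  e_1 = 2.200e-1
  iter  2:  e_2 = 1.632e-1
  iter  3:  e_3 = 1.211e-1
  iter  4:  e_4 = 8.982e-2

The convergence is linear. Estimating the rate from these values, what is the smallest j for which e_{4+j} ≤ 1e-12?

85

Rate ρ ≈ e_4/e_3 = 8.982e-2/1.211e-1 = 0.7417.
After j more steps, e_{4+j} ≈ 8.982e-2·ρ^j; need ρ^j ≤ 1e-12/8.982e-2 = 1.11334e-11.
j ≥ ln(1.11334e-11)/ln(0.7417) = -25.2211/-0.29881 = 84.405.
So 85 more iterations are needed.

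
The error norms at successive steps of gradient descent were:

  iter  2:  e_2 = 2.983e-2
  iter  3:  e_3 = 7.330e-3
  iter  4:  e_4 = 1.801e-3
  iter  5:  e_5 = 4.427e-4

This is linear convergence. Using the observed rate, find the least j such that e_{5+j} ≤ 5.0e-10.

10

Rate ρ ≈ e_5/e_4 = 4.427e-4/1.801e-3 = 0.2458.
After j more steps, e_{5+j} ≈ 4.427e-4·ρ^j; need ρ^j ≤ 5.0e-10/4.427e-4 = 1.12943e-06.
j ≥ ln(1.12943e-06)/ln(0.2458) = -13.6938/-1.40324 = 9.759.
So 10 more iterations are needed.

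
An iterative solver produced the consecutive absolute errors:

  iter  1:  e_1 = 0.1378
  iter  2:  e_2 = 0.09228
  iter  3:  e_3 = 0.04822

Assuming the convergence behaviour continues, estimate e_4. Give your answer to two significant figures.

First estimate the order: p ≈ ln(e_3/e_2) / ln(e_2/e_1) = ln(0.04822/0.09228)/ln(0.09228/0.1378) = ln(0.52254)/ln(0.669666) ≈ 1.6187.
Then e_4 ≈ e_3·(e_3/e_2)^p = 0.04822·(0.52254)^1.6187 = 0.04822·0.34972 ≈ 0.01686.

1.7e-2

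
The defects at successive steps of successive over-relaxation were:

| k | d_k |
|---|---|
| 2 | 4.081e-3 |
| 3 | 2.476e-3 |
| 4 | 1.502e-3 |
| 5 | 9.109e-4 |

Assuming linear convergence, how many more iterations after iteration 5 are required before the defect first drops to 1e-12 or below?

Rate ρ ≈ d_5/d_4 = 9.109e-4/1.502e-3 = 0.6065.
After j more steps, d_{5+j} ≈ 9.109e-4·ρ^j; need ρ^j ≤ 1e-12/9.109e-4 = 1.09782e-09.
j ≥ ln(1.09782e-09)/ln(0.6065) = -20.6299/-0.50005 = 41.256.
So 42 more iterations are needed.

42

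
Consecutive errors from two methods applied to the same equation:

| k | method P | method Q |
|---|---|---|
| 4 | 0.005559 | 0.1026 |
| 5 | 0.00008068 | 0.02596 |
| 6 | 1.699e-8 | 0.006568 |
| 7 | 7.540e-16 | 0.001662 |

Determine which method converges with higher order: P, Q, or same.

Method P: p ≈ ln(7.540e-16/1.699e-8)/ln(1.699e-8/0.00008068) ≈ 2.00.
Method Q: p ≈ ln(0.001662/0.006568)/ln(0.006568/0.02596) ≈ 1.00.
Method P has the higher order (≈2.0 vs ≈1.0).

P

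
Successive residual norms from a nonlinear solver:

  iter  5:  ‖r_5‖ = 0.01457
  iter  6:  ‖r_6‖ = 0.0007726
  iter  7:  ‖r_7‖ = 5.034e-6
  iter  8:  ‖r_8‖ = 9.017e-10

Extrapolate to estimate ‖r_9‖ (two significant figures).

3.4e-16

First estimate the order: p ≈ ln(‖r_8‖/‖r_7‖) / ln(‖r_7‖/‖r_6‖) = ln(9.017e-10/5.034e-6)/ln(5.034e-6/0.0007726) = ln(0.000179122)/ln(0.00651566) ≈ 1.7140.
Then ‖r_9‖ ≈ ‖r_8‖·(‖r_8‖/‖r_7‖)^p = 9.017e-10·(0.000179122)^1.7140 = 9.017e-10·3.78353e-07 ≈ 3.412e-16.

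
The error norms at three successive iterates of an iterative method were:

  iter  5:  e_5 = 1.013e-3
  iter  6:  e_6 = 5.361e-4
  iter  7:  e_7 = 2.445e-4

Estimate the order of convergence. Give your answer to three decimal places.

1.234

p ≈ ln(e_7/e_6) / ln(e_6/e_5)
  = ln(2.445e-4/5.361e-4) / ln(5.361e-4/1.013e-3)
  = ln(0.456072) / ln(0.52922)
  = -0.785105 / -0.636351 ≈ 1.233761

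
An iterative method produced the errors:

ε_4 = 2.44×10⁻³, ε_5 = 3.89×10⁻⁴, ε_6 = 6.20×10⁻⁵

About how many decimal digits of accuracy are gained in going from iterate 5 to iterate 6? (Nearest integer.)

1

Digits gained ≈ log₁₀(ε_5/ε_6) = log₁₀(3.89×10⁻⁴/6.20×10⁻⁵) = log₁₀(6.27419) ≈ 0.798.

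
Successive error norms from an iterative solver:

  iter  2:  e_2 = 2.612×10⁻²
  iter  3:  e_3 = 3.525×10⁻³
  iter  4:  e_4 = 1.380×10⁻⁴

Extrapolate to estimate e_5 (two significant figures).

7.3e-7

First estimate the order: p ≈ ln(e_4/e_3) / ln(e_3/e_2) = ln(1.380×10⁻⁴/3.525×10⁻³)/ln(3.525×10⁻³/2.612×10⁻²) = ln(0.0391489)/ln(0.134954) ≈ 1.6179.
Then e_5 ≈ e_4·(e_4/e_3)^p = 1.380×10⁻⁴·(0.0391489)^1.6179 = 1.380×10⁻⁴·0.00528641 ≈ 7.295e-07.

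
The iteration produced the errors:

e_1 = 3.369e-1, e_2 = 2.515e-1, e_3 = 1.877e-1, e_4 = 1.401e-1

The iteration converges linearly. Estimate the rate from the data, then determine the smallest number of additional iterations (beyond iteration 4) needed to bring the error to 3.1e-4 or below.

Rate ρ ≈ e_4/e_3 = 1.401e-1/1.877e-1 = 0.7464.
After j more steps, e_{4+j} ≈ 1.401e-1·ρ^j; need ρ^j ≤ 3.1e-4/1.401e-1 = 0.00221271.
j ≥ ln(0.00221271)/ln(0.7464) = -6.1135/-0.29249 = 20.902.
So 21 more iterations are needed.

21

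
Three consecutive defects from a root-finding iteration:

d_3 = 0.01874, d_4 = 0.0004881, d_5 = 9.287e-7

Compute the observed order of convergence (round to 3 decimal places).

p ≈ ln(d_5/d_4) / ln(d_4/d_3)
  = ln(9.287e-7/0.0004881) / ln(0.0004881/0.01874)
  = ln(0.00190268) / ln(0.0260459)
  = -6.264492 / -3.647895 ≈ 1.717290

1.717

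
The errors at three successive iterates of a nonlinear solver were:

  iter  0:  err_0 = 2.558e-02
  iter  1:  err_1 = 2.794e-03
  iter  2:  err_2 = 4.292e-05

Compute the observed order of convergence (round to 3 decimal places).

p ≈ ln(err_2/err_1) / ln(err_1/err_0)
  = ln(4.292e-05/2.794e-03) / ln(2.794e-03/2.558e-02)
  = ln(0.0153615) / ln(0.109226)
  = -4.175891 / -2.214336 ≈ 1.885843

1.886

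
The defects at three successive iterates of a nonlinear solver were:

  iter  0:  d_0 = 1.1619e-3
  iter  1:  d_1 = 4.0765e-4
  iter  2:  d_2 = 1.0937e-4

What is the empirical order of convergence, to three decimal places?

p ≈ ln(d_2/d_1) / ln(d_1/d_0)
  = ln(1.0937e-4/4.0765e-4) / ln(4.0765e-4/1.1619e-3)
  = ln(0.268294) / ln(0.350848)
  = -1.315672 / -1.047402 ≈ 1.256129

1.256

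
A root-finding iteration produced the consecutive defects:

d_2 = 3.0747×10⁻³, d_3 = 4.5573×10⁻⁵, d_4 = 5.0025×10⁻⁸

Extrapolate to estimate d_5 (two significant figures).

8.1e-13

First estimate the order: p ≈ ln(d_4/d_3) / ln(d_3/d_2) = ln(5.0025×10⁻⁸/4.5573×10⁻⁵)/ln(4.5573×10⁻⁵/3.0747×10⁻³) = ln(0.00109769)/ln(0.0148219) ≈ 1.6180.
Then d_5 ≈ d_4·(d_4/d_3)^p = 5.0025×10⁻⁸·(0.00109769)^1.6180 = 5.0025×10⁻⁸·1.62741e-05 ≈ 8.141e-13.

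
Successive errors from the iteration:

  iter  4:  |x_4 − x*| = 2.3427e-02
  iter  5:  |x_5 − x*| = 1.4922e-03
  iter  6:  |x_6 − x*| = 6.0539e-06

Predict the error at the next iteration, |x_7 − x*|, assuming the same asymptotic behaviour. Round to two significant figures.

First estimate the order: p ≈ ln(|x_6 − x*|/|x_5 − x*|) / ln(|x_5 − x*|/|x_4 − x*|) = ln(6.0539e-06/1.4922e-03)/ln(1.4922e-03/2.3427e-02) = ln(0.00405703)/ln(0.0636957) ≈ 2.0000.
Then |x_7 − x*| ≈ |x_6 − x*|·(|x_6 − x*|/|x_5 − x*|)^p = 6.0539e-06·(0.00405703)^2.0000 = 6.0539e-06·1.64595e-05 ≈ 9.964e-11.

1.0e-10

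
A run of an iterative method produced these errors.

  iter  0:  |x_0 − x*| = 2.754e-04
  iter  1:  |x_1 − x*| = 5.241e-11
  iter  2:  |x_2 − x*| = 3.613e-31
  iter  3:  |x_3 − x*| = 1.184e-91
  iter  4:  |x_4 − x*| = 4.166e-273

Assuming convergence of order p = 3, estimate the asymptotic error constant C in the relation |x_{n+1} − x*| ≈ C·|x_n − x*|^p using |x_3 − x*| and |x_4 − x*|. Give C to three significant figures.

2.51

C ≈ |x_4 − x*| / |x_3 − x*|^3
  = 4.166e-273 / (1.184e-91)^3
  = 4.166e-273 / 1.6598e-273 ≈ 2.5099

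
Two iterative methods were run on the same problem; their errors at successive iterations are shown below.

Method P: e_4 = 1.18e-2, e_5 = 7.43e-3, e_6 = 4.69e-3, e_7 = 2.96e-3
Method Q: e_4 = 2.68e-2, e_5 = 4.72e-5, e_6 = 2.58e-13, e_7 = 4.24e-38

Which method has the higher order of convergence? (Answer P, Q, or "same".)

Q

Method P: p ≈ ln(2.96e-3/4.69e-3)/ln(4.69e-3/7.43e-3) ≈ 1.00.
Method Q: p ≈ ln(4.24e-38/2.58e-13)/ln(2.58e-13/4.72e-5) ≈ 3.00.
Method Q has the higher order (≈3.0 vs ≈1.0).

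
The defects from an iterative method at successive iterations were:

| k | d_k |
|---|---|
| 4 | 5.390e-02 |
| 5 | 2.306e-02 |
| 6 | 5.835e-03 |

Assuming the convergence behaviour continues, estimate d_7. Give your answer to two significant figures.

6.3e-4

First estimate the order: p ≈ ln(d_6/d_5) / ln(d_5/d_4) = ln(5.835e-03/2.306e-02)/ln(2.306e-02/5.390e-02) = ln(0.253036)/ln(0.427829) ≈ 1.6186.
Then d_7 ≈ d_6·(d_6/d_5)^p = 5.835e-03·(0.253036)^1.6186 = 5.835e-03·0.108141 ≈ 0.000631.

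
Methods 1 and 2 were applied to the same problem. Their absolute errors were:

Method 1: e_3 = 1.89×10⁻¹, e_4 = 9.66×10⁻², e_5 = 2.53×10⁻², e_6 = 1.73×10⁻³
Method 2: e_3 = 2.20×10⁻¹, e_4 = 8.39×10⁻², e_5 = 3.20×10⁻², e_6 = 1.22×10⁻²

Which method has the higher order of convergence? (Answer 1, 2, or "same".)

Method 1: p ≈ ln(1.73×10⁻³/2.53×10⁻²)/ln(2.53×10⁻²/9.66×10⁻²) ≈ 2.00.
Method 2: p ≈ ln(1.22×10⁻²/3.20×10⁻²)/ln(3.20×10⁻²/8.39×10⁻²) ≈ 1.00.
Method 1 has the higher order (≈2.0 vs ≈1.0).

1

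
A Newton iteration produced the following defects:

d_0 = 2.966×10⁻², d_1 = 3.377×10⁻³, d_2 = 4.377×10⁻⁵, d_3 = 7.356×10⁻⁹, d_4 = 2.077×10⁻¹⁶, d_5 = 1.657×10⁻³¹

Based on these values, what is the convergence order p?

Consecutive ratios: d_5/d_4 = 1.657×10⁻³¹/2.077×10⁻¹⁶ = 7.97785e-16, d_4/d_3 = 2.077×10⁻¹⁶/7.356×10⁻⁹ = 2.82355e-08.
p ≈ ln(7.97785e-16)/ln(2.82355e-08) = -34.7647/-17.3827 ≈ 2.00.
So the convergence is quadratic (order 2).

2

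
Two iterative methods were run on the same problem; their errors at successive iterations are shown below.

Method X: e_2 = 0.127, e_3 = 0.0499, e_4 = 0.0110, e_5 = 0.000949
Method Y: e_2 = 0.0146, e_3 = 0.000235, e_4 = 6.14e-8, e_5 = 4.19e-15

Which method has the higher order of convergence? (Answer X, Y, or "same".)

Method X: p ≈ ln(0.000949/0.0110)/ln(0.0110/0.0499) ≈ 1.62.
Method Y: p ≈ ln(4.19e-15/6.14e-8)/ln(6.14e-8/0.000235) ≈ 2.00.
Method Y has the higher order (≈2.0 vs ≈1.6).

Y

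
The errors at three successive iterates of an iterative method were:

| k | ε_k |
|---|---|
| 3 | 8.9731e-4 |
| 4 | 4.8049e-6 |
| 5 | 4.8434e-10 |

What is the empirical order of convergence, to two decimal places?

p ≈ ln(ε_5/ε_4) / ln(ε_4/ε_3)
  = ln(4.8434e-10/4.8049e-6) / ln(4.8049e-6/8.9731e-4)
  = ln(0.000100801) / ln(0.00535478)
  = -9.20236 / -5.22977 ≈ 1.75961

1.76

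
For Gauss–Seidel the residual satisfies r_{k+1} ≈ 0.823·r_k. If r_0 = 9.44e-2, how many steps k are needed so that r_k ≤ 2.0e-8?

79

After k steps, r_k ≈ 9.44e-2·0.823^k.
Need 0.823^k ≤ 2.0e-8/9.44e-2 = 2.11864e-07.
k ≥ ln(2.11864e-07)/ln(0.823) = -15.3673/-0.19480 = 78.888.
Smallest integer k = 79.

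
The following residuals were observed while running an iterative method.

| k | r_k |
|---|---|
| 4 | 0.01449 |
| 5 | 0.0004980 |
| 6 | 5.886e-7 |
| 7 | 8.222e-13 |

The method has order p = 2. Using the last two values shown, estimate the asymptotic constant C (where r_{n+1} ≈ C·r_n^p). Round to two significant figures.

2.4

C ≈ r_7 / r_6^2
  = 8.222e-13 / (5.886e-7)^2
  = 8.222e-13 / 3.4645e-13 ≈ 2.3732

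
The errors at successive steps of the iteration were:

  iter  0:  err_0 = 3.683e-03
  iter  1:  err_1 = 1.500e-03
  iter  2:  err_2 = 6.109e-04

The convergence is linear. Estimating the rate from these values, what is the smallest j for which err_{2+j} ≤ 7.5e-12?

Rate ρ ≈ err_2/err_1 = 6.109e-04/1.500e-03 = 0.4073.
After j more steps, err_{2+j} ≈ 6.109e-04·ρ^j; need ρ^j ≤ 7.5e-12/6.109e-04 = 1.2277e-08.
j ≥ ln(1.2277e-08)/ln(0.4073) = -18.2155/-0.89821 = 20.280.
So 21 more iterations are needed.

21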